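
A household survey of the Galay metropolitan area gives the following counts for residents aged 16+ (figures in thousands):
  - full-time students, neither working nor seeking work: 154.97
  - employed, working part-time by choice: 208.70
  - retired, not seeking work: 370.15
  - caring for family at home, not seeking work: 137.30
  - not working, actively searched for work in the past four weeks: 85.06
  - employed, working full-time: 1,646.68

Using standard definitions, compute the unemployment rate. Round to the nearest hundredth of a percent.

Unemployment rate ≈ 4.38%.

Employed = 208.70 + 1,646.68 = 1,855.38 thousand.
Unemployed = 85.06 thousand.
Labor force = 1,855.38 + 85.06 = 1,940.44 thousand.
Unemployment rate = 85.06 / 1,940.44 = 4.38%.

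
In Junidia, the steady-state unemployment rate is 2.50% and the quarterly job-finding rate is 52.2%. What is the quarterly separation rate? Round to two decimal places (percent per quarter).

From u* = s/(s+f): s = u·f/(1−u).
s = 0.0250 × 52.2 / (1 − 0.0250) = 1.3050 / 0.9750 ≈ 1.34% per quarter.

Separation rate ≈ 1.34% per quarter.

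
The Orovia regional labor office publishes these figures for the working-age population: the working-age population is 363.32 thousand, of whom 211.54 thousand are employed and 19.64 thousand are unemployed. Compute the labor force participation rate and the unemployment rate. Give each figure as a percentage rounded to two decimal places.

Labor force participation rate ≈ 63.63%; unemployment rate ≈ 8.50%.

Labor force = employed + unemployed = 211.54 + 19.64 = 231.18 thousand.
Unemployment rate = 19.64 / 231.18 = 8.50%.
Labor force participation rate = 231.18 / 363.32 = 63.63%.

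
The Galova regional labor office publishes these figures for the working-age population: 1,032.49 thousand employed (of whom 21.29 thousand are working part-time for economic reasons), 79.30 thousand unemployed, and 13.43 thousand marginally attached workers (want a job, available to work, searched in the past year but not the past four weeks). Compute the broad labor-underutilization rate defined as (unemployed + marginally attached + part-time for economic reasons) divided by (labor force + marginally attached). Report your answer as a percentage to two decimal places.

Broad underutilization rate ≈ 10.13%.

Labor force = 1,032.49 + 79.30 = 1,111.79 thousand.
Numerator = 79.30 + 13.43 + 21.29 = 114.02 thousand.
Denominator = 1,111.79 + 13.43 = 1,125.22 thousand.
Broad rate = 114.02 / 1,125.22 = 10.13%.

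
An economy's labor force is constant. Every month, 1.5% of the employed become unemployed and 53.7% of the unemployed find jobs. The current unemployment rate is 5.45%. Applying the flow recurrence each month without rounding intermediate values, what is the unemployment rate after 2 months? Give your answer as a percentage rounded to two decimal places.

With a fixed labor force, u_{t+1} = u_t + s·(1−u_t) − f·u_t = u_t·(1−s−f) + s.
Here 1−s−f = 0.448 and s = 0.015.
u_1 = 0.054500 × 0.448 + 0.015 = 0.039416.
u_2 = 0.039416 × 0.448 + 0.015 = 0.032658.

Unemployment rate after two months ≈ 3.27%.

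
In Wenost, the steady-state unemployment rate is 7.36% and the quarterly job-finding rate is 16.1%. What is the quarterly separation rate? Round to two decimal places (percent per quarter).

Separation rate ≈ 1.28% per quarter.

From u* = s/(s+f): s = u·f/(1−u).
s = 0.0736 × 16.1 / (1 − 0.0736) = 1.1850 / 0.9264 ≈ 1.28% per quarter.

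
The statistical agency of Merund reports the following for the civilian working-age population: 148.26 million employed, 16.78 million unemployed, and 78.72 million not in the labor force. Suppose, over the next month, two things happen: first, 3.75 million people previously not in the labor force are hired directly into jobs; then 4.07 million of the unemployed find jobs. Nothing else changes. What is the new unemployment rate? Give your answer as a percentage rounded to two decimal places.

New unemployment rate ≈ 7.53%.

Initially, labor force = 148.26 + 16.78 = 165.04 million, so u = 16.78/165.04 = 10.17%.
After the first change, employed and labor force both rise by 3.75; unemployed unchanged → E = 152.01, U = 16.78, labor force = 168.79 million.
After the second change, unemployed falls and employed rises by 4.07; labor force unchanged → E = 156.08, U = 12.71, labor force = 168.79 million.
New unemployment rate = 12.71 / 168.79 = 7.53%.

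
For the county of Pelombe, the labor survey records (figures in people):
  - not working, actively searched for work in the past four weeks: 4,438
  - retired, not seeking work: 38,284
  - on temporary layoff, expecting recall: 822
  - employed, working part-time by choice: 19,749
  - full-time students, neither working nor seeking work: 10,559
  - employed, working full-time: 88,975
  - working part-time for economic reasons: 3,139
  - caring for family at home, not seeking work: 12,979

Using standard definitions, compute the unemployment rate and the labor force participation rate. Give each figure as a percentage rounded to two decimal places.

Unemployment rate ≈ 4.49%; labor force participation rate ≈ 65.45%.

Employed = 19,749 + 88,975 + 3,139 = 111,863 (anyone who worked, including part-time for economic reasons, counts as employed).
Unemployed = 4,438 + 822 = 5,260 (jobless and actively searching, or on temporary layoff).
Labor force = 111,863 + 5,260 = 117,123.
Not in labor force = 38,284 + 10,559 + 12,979 = 61,822 (those not working and not actively searching are outside the labor force).
Civilian working-age population = 117,123 + 61,822 = 178,945.
Unemployment rate = 5,260 / 117,123 = 4.49%.
Labor force participation rate = 117,123 / 178,945 = 65.45%.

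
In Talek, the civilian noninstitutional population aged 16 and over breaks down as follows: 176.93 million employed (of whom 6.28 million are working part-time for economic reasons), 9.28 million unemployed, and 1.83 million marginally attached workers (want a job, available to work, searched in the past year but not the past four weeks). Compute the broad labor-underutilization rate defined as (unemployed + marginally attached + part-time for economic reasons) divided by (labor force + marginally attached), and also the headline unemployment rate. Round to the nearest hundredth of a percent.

Labor force = 176.93 + 9.28 = 186.21 million.
Numerator = 9.28 + 1.83 + 6.28 = 17.39 million.
Denominator = 186.21 + 1.83 = 188.04 million.
Broad rate = 17.39 / 188.04 = 9.25%.
Headline unemployment rate = 9.28 / 186.21 = 4.98%.

Broad underutilization rate ≈ 9.25%; headline unemployment rate ≈ 4.98%.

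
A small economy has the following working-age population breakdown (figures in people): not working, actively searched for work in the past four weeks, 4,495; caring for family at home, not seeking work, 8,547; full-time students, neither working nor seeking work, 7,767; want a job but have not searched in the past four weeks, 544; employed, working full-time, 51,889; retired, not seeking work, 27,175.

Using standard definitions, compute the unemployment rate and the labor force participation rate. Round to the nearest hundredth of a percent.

Unemployment rate ≈ 7.97%; labor force participation rate ≈ 56.15%.

Employed = 51,889.
Unemployed = 4,495.
Labor force = 51,889 + 4,495 = 56,384.
Not in labor force = 8,547 + 7,767 + 544 + 27,175 = 44,033 (those not working and not actively searching are outside the labor force — including those who want a job but have given up searching).
Civilian working-age population = 56,384 + 44,033 = 100,417.
Unemployment rate = 4,495 / 56,384 = 7.97%.
Labor force participation rate = 56,384 / 100,417 = 56.15%.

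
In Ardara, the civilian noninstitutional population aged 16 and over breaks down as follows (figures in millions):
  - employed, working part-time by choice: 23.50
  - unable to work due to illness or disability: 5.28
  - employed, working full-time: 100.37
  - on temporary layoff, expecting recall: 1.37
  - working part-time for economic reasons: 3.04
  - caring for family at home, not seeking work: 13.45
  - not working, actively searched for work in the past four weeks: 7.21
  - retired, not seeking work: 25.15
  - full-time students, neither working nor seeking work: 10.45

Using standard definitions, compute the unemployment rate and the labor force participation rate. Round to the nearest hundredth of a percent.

Unemployment rate ≈ 6.33%; labor force participation rate ≈ 71.38%.

Employed = 23.50 + 100.37 + 3.04 = 126.91 million (anyone who worked, including part-time for economic reasons, counts as employed).
Unemployed = 1.37 + 7.21 = 8.58 million (jobless and actively searching, or on temporary layoff).
Labor force = 126.91 + 8.58 = 135.49 million.
Not in labor force = 5.28 + 13.45 + 25.15 + 10.45 = 54.33 million (those not working and not actively searching are outside the labor force).
Civilian working-age population = 135.49 + 54.33 = 189.82 million.
Unemployment rate = 8.58 / 135.49 = 6.33%.
Labor force participation rate = 135.49 / 189.82 = 71.38%.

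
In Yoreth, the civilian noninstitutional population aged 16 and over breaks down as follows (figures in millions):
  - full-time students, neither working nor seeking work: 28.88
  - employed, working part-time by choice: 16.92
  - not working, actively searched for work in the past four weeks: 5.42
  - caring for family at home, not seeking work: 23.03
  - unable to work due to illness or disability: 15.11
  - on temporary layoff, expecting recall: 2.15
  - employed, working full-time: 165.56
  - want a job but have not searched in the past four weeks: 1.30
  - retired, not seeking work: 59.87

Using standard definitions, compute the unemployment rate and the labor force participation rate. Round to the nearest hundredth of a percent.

Unemployment rate ≈ 3.98%; labor force participation rate ≈ 59.72%.

Employed = 16.92 + 165.56 = 182.48 million.
Unemployed = 5.42 + 2.15 = 7.57 million (jobless and actively searching, or on temporary layoff).
Labor force = 182.48 + 7.57 = 190.05 million.
Not in labor force = 28.88 + 23.03 + 15.11 + 1.30 + 59.87 = 128.19 million (those not working and not actively searching are outside the labor force — including those who want a job but have given up searching).
Civilian working-age population = 190.05 + 128.19 = 318.24 million.
Unemployment rate = 7.57 / 190.05 = 3.98%.
Labor force participation rate = 190.05 / 318.24 = 59.72%.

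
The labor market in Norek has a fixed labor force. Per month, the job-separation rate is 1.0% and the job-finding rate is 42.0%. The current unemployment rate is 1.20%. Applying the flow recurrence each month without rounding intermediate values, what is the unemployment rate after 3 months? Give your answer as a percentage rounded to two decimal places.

With a fixed labor force, u_{t+1} = u_t + s·(1−u_t) − f·u_t = u_t·(1−s−f) + s.
Here 1−s−f = 0.570 and s = 0.010.
u_1 = 0.012000 × 0.570 + 0.010 = 0.016840.
u_2 = 0.016840 × 0.570 + 0.010 = 0.019599.
u_3 = 0.019599 × 0.570 + 0.010 = 0.021171.

Unemployment rate after three months ≈ 2.12%.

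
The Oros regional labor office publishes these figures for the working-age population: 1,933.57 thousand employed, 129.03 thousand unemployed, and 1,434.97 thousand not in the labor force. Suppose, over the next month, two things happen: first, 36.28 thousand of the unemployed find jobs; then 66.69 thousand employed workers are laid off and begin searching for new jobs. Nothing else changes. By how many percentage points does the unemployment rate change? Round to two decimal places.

The unemployment rate changes by +1.47 percentage points.

Initially, labor force = 1,933.57 + 129.03 = 2,062.60 thousand, so u = 129.03/2,062.60 = 6.26%.
After the first change, unemployed falls and employed rises by 36.28; labor force unchanged → E = 1,969.85, U = 92.75, labor force = 2,062.60 thousand.
After the second change, employed falls and unemployed rises by 66.69; labor force unchanged → E = 1,903.16, U = 159.44, labor force = 2,062.60 thousand.
New unemployment rate = 159.44 / 2,062.60 = 7.73%.
Change = 7.73% − 6.26% = +1.47 percentage points.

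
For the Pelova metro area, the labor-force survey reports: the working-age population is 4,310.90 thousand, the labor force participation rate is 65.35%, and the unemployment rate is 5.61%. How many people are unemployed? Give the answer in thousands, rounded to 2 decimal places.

About 158.04 thousand are unemployed.

Labor force = 0.6535 × 4,310.90 = 2,817.17 thousand.
Unemployed = 0.0561 × 2,817.17 ≈ 158.04 thousand.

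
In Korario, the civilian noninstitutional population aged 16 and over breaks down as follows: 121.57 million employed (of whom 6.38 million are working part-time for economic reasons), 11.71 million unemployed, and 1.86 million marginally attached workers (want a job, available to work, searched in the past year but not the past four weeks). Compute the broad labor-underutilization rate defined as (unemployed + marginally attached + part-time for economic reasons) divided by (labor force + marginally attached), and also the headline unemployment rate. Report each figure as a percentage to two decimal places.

Labor force = 121.57 + 11.71 = 133.28 million.
Numerator = 11.71 + 1.86 + 6.38 = 19.95 million.
Denominator = 133.28 + 1.86 = 135.14 million.
Broad rate = 19.95 / 135.14 = 14.76%.
Headline unemployment rate = 11.71 / 133.28 = 8.79%.

Broad underutilization rate ≈ 14.76%; headline unemployment rate ≈ 8.79%.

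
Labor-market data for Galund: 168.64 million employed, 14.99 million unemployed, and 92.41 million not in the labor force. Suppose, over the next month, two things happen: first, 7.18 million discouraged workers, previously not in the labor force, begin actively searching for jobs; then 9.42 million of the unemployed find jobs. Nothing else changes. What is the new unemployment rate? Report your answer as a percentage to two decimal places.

New unemployment rate ≈ 6.68%.

Initially, labor force = 168.64 + 14.99 = 183.63 million, so u = 14.99/183.63 = 8.16%.
After the first change, unemployed and labor force both rise by 7.18 → E = 168.64, U = 22.17, labor force = 190.81 million.
After the second change, unemployed falls and employed rises by 9.42; labor force unchanged → E = 178.06, U = 12.75, labor force = 190.81 million.
New unemployment rate = 12.75 / 190.81 = 6.68%.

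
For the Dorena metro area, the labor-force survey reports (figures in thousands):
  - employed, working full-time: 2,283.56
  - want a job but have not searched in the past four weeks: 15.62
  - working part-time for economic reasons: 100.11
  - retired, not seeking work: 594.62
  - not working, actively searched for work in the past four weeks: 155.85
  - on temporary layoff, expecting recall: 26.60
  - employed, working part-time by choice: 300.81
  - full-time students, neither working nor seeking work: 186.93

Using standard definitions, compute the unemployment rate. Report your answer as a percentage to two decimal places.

Unemployment rate ≈ 6.36%.

Employed = 2,283.56 + 100.11 + 300.81 = 2,684.48 thousand (anyone who worked, including part-time for economic reasons, counts as employed).
Unemployed = 155.85 + 26.60 = 182.45 thousand (jobless and actively searching, or on temporary layoff).
Labor force = 2,684.48 + 182.45 = 2,866.93 thousand.
Unemployment rate = 182.45 / 2,866.93 = 6.36%.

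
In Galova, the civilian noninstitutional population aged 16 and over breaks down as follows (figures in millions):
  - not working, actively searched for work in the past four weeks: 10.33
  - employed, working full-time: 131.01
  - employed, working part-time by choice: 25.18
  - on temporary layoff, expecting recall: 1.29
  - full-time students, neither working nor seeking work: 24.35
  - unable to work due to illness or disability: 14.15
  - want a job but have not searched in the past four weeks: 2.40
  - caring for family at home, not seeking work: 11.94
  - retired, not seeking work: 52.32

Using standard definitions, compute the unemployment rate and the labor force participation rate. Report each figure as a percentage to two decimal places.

Unemployment rate ≈ 6.92%; labor force participation rate ≈ 61.48%.

Employed = 131.01 + 25.18 = 156.19 million.
Unemployed = 10.33 + 1.29 = 11.62 million (jobless and actively searching, or on temporary layoff).
Labor force = 156.19 + 11.62 = 167.81 million.
Not in labor force = 24.35 + 14.15 + 2.40 + 11.94 + 52.32 = 105.16 million (those not working and not actively searching are outside the labor force — including those who want a job but have given up searching).
Civilian working-age population = 167.81 + 105.16 = 272.97 million.
Unemployment rate = 11.62 / 167.81 = 6.92%.
Labor force participation rate = 167.81 / 272.97 = 61.48%.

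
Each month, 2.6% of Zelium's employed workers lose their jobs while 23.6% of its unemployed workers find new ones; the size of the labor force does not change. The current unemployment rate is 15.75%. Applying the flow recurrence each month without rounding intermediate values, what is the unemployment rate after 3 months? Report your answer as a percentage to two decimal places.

Unemployment rate after three months ≈ 12.27%.

With a fixed labor force, u_{t+1} = u_t + s·(1−u_t) − f·u_t = u_t·(1−s−f) + s.
Here 1−s−f = 0.738 and s = 0.026.
u_1 = 0.157500 × 0.738 + 0.026 = 0.142235.
u_2 = 0.142235 × 0.738 + 0.026 = 0.130969.
u_3 = 0.130969 × 0.738 + 0.026 = 0.122655.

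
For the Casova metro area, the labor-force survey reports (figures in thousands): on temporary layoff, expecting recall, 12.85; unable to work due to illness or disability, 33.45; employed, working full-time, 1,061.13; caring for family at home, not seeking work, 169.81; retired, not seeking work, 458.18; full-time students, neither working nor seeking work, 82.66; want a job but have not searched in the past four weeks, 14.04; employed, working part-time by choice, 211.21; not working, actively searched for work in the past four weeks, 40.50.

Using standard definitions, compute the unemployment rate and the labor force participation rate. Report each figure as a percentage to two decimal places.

Unemployment rate ≈ 4.02%; labor force participation rate ≈ 63.62%.

Employed = 1,061.13 + 211.21 = 1,272.34 thousand.
Unemployed = 12.85 + 40.50 = 53.35 thousand (jobless and actively searching, or on temporary layoff).
Labor force = 1,272.34 + 53.35 = 1,325.69 thousand.
Not in labor force = 33.45 + 169.81 + 458.18 + 82.66 + 14.04 = 758.14 thousand (those not working and not actively searching are outside the labor force — including those who want a job but have given up searching).
Civilian working-age population = 1,325.69 + 758.14 = 2,083.83 thousand.
Unemployment rate = 53.35 / 1,325.69 = 4.02%.
Labor force participation rate = 1,325.69 / 2,083.83 = 63.62%.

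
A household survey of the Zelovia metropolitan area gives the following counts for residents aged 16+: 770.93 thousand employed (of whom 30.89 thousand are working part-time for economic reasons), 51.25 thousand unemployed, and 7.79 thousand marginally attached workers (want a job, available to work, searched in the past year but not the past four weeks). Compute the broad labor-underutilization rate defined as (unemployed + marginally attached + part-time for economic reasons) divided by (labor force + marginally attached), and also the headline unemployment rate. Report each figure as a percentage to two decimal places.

Broad underutilization rate ≈ 10.84%; headline unemployment rate ≈ 6.23%.

Labor force = 770.93 + 51.25 = 822.18 thousand.
Numerator = 51.25 + 7.79 + 30.89 = 89.93 thousand.
Denominator = 822.18 + 7.79 = 829.97 thousand.
Broad rate = 89.93 / 829.97 = 10.84%.
Headline unemployment rate = 51.25 / 822.18 = 6.23%.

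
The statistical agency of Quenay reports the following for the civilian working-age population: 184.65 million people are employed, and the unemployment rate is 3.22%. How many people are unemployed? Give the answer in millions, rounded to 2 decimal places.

Let U be the number unemployed. The labor force is E + U, and U/(E+U) = 0.0322.
So U = 0.0322 × 184.65 / (1 − 0.0322) = 5.9457 / 0.9678 ≈ 6.14 million.

About 6.14 million are unemployed.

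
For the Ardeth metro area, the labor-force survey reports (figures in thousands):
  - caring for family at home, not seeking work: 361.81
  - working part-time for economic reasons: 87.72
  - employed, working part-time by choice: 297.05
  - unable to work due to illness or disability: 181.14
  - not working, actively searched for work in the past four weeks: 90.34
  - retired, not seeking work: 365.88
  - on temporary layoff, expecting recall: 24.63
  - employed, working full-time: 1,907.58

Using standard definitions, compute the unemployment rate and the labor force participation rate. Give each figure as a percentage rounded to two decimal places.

Employed = 87.72 + 297.05 + 1,907.58 = 2,292.35 thousand (anyone who worked, including part-time for economic reasons, counts as employed).
Unemployed = 90.34 + 24.63 = 114.97 thousand (jobless and actively searching, or on temporary layoff).
Labor force = 2,292.35 + 114.97 = 2,407.32 thousand.
Not in labor force = 361.81 + 181.14 + 365.88 = 908.83 thousand (those not working and not actively searching are outside the labor force).
Civilian working-age population = 2,407.32 + 908.83 = 3,316.15 thousand.
Unemployment rate = 114.97 / 2,407.32 = 4.78%.
Labor force participation rate = 2,407.32 / 3,316.15 = 72.59%.

Unemployment rate ≈ 4.78%; labor force participation rate ≈ 72.59%.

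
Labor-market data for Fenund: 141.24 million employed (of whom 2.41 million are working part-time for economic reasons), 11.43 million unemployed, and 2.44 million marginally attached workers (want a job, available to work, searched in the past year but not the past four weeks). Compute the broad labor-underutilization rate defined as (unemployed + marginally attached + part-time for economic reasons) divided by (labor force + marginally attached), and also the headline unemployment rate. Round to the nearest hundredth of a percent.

Labor force = 141.24 + 11.43 = 152.67 million.
Numerator = 11.43 + 2.44 + 2.41 = 16.28 million.
Denominator = 152.67 + 2.44 = 155.11 million.
Broad rate = 16.28 / 155.11 = 10.50%.
Headline unemployment rate = 11.43 / 152.67 = 7.49%.

Broad underutilization rate ≈ 10.50%; headline unemployment rate ≈ 7.49%.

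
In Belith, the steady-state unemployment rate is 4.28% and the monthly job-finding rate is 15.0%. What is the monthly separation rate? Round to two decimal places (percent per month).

From u* = s/(s+f): s = u·f/(1−u).
s = 0.0428 × 15.0 / (1 − 0.0428) = 0.6420 / 0.9572 ≈ 0.67% per month.

Separation rate ≈ 0.67% per month.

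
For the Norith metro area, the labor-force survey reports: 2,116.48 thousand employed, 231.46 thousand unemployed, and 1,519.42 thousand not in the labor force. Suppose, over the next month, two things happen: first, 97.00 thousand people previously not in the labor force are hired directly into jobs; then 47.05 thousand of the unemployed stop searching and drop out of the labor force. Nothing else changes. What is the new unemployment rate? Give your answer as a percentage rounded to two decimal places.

Initially, labor force = 2,116.48 + 231.46 = 2,347.94 thousand, so u = 231.46/2,347.94 = 9.86%.
After the first change, employed and labor force both rise by 97.00; unemployed unchanged → E = 2,213.48, U = 231.46, labor force = 2,444.94 thousand.
After the second change, unemployed and labor force both fall by 47.05 → E = 2,213.48, U = 184.41, labor force = 2,397.89 thousand.
New unemployment rate = 184.41 / 2,397.89 = 7.69%.

New unemployment rate ≈ 7.69%.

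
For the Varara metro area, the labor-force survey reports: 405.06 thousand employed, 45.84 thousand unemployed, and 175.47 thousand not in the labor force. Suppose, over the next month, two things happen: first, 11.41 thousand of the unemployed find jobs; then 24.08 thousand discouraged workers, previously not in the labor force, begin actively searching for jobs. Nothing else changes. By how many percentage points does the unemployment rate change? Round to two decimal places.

Initially, labor force = 405.06 + 45.84 = 450.90 thousand, so u = 45.84/450.90 = 10.17%.
After the first change, unemployed falls and employed rises by 11.41; labor force unchanged → E = 416.47, U = 34.43, labor force = 450.90 thousand.
After the second change, unemployed and labor force both rise by 24.08 → E = 416.47, U = 58.51, labor force = 474.98 thousand.
New unemployment rate = 58.51 / 474.98 = 12.32%.
Change = 12.32% − 10.17% = +2.15 percentage points.

The unemployment rate changes by +2.15 percentage points.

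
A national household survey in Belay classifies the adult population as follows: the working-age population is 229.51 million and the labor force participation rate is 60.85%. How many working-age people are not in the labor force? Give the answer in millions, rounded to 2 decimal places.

Share not in the labor force = 1 − 0.6085 = 0.3915.
Not in labor force = 0.3915 × 229.51 ≈ 89.85 million.

About 89.85 million are not in the labor force.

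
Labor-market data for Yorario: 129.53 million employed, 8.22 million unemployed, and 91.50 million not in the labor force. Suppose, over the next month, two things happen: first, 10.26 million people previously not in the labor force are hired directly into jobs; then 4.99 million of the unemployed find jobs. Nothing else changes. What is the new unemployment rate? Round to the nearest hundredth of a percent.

Initially, labor force = 129.53 + 8.22 = 137.75 million, so u = 8.22/137.75 = 5.97%.
After the first change, employed and labor force both rise by 10.26; unemployed unchanged → E = 139.79, U = 8.22, labor force = 148.01 million.
After the second change, unemployed falls and employed rises by 4.99; labor force unchanged → E = 144.78, U = 3.23, labor force = 148.01 million.
New unemployment rate = 3.23 / 148.01 = 2.18%.

New unemployment rate ≈ 2.18%.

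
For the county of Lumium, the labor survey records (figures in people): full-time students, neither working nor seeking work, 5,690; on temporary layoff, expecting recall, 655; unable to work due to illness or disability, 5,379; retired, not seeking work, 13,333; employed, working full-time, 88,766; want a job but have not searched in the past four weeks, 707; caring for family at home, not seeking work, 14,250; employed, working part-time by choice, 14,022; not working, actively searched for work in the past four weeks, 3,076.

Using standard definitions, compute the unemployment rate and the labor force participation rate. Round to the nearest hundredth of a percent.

Employed = 88,766 + 14,022 = 102,788.
Unemployed = 655 + 3,076 = 3,731 (jobless and actively searching, or on temporary layoff).
Labor force = 102,788 + 3,731 = 106,519.
Not in labor force = 5,690 + 5,379 + 13,333 + 707 + 14,250 = 39,359 (those not working and not actively searching are outside the labor force — including those who want a job but have given up searching).
Civilian working-age population = 106,519 + 39,359 = 145,878.
Unemployment rate = 3,731 / 106,519 = 3.50%.
Labor force participation rate = 106,519 / 145,878 = 73.02%.

Unemployment rate ≈ 3.50%; labor force participation rate ≈ 73.02%.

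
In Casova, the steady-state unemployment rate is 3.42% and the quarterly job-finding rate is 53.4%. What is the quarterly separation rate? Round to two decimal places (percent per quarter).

From u* = s/(s+f): s = u·f/(1−u).
s = 0.0342 × 53.4 / (1 − 0.0342) = 1.8263 / 0.9658 ≈ 1.89% per quarter.

Separation rate ≈ 1.89% per quarter.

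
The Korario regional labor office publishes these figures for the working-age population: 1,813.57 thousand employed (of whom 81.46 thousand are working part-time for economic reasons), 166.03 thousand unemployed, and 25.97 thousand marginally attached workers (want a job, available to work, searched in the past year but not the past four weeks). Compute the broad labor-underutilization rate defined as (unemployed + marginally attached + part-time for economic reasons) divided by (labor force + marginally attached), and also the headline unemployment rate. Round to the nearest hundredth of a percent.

Broad underutilization rate ≈ 13.64%; headline unemployment rate ≈ 8.39%.

Labor force = 1,813.57 + 166.03 = 1,979.60 thousand.
Numerator = 166.03 + 25.97 + 81.46 = 273.46 thousand.
Denominator = 1,979.60 + 25.97 = 2,005.57 thousand.
Broad rate = 273.46 / 2,005.57 = 13.64%.
Headline unemployment rate = 166.03 / 1,979.60 = 8.39%.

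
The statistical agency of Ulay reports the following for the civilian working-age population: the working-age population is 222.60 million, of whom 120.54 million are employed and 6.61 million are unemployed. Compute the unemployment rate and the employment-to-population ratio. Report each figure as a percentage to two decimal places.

Unemployment rate ≈ 5.20%; employment-population ratio ≈ 54.15%.

Labor force = employed + unemployed = 120.54 + 6.61 = 127.15 million.
Unemployment rate = 6.61 / 127.15 = 5.20%.
Employment-population ratio = 120.54 / 222.60 = 54.15%.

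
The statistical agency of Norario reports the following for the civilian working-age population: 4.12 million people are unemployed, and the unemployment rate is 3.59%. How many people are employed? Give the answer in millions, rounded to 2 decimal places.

About 110.64 million are employed.

Labor force = U / u = 4.12 / 0.0359 ≈ 114.76 million.
Employed = labor force − unemployed = 114.76 − 4.12 = 110.64 million.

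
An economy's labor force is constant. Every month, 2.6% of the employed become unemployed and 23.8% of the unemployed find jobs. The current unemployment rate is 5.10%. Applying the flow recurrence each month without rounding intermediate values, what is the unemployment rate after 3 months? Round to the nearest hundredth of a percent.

With a fixed labor force, u_{t+1} = u_t + s·(1−u_t) − f·u_t = u_t·(1−s−f) + s.
Here 1−s−f = 0.736 and s = 0.026.
u_1 = 0.051000 × 0.736 + 0.026 = 0.063536.
u_2 = 0.063536 × 0.736 + 0.026 = 0.072762.
u_3 = 0.072762 × 0.736 + 0.026 = 0.079553.

Unemployment rate after three months ≈ 7.96%.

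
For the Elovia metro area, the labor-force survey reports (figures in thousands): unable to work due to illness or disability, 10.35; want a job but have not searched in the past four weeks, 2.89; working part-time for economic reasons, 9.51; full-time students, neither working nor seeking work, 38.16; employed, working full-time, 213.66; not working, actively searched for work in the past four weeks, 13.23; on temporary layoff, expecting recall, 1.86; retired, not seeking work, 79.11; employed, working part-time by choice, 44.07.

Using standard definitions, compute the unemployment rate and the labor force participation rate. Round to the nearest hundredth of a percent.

Unemployment rate ≈ 5.34%; labor force participation rate ≈ 68.39%.

Employed = 9.51 + 213.66 + 44.07 = 267.24 thousand (anyone who worked, including part-time for economic reasons, counts as employed).
Unemployed = 13.23 + 1.86 = 15.09 thousand (jobless and actively searching, or on temporary layoff).
Labor force = 267.24 + 15.09 = 282.33 thousand.
Not in labor force = 10.35 + 2.89 + 38.16 + 79.11 = 130.51 thousand (those not working and not actively searching are outside the labor force — including those who want a job but have given up searching).
Civilian working-age population = 282.33 + 130.51 = 412.84 thousand.
Unemployment rate = 15.09 / 282.33 = 5.34%.
Labor force participation rate = 282.33 / 412.84 = 68.39%.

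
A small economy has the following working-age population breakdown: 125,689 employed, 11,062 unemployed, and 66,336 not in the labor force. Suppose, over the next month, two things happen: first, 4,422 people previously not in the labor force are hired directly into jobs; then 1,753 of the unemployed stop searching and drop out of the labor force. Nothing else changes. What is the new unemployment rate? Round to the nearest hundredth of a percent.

Initially, labor force = 125,689 + 11,062 = 136,751, so u = 11,062/136,751 = 8.09%.
After the first change, employed and labor force both rise by 4,422; unemployed unchanged → E = 130,111, U = 11,062, labor force = 141,173.
After the second change, unemployed and labor force both fall by 1,753 → E = 130,111, U = 9,309, labor force = 139,420.
New unemployment rate = 9,309 / 139,420 = 6.68%.

New unemployment rate ≈ 6.68%.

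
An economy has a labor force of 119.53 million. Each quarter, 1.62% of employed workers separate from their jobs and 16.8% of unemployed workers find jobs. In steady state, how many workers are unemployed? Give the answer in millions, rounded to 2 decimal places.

About 10.51 million are unemployed in steady state.

Steady-state unemployment rate u* = s/(s+f) = 1.62/(1.62+16.8) = 0.087948.
Unemployed = u* × labor force = 0.087948 × 119.53 ≈ 10.51 million.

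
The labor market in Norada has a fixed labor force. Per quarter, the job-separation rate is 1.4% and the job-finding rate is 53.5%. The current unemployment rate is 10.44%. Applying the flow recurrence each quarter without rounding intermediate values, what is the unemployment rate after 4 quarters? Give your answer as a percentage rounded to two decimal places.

With a fixed labor force, u_{t+1} = u_t + s·(1−u_t) − f·u_t = u_t·(1−s−f) + s.
Here 1−s−f = 0.451 and s = 0.014.
u_1 = 0.104400 × 0.451 + 0.014 = 0.061084.
u_2 = 0.061084 × 0.451 + 0.014 = 0.041549.
u_3 = 0.041549 × 0.451 + 0.014 = 0.032739.
u_4 = 0.032739 × 0.451 + 0.014 = 0.028765.

Unemployment rate after four quarters ≈ 2.88%.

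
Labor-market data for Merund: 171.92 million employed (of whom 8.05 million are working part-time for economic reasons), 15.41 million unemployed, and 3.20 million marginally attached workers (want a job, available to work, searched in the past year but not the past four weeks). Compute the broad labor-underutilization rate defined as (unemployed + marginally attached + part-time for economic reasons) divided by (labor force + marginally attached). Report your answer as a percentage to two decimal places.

Broad underutilization rate ≈ 13.99%.

Labor force = 171.92 + 15.41 = 187.33 million.
Numerator = 15.41 + 3.20 + 8.05 = 26.66 million.
Denominator = 187.33 + 3.20 = 190.53 million.
Broad rate = 26.66 / 190.53 = 13.99%.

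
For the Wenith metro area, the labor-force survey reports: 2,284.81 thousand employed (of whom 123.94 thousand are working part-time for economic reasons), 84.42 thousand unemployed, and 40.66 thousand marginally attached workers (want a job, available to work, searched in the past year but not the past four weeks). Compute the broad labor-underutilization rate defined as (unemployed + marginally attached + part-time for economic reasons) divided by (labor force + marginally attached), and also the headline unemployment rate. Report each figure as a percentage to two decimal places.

Broad underutilization rate ≈ 10.33%; headline unemployment rate ≈ 3.56%.

Labor force = 2,284.81 + 84.42 = 2,369.23 thousand.
Numerator = 84.42 + 40.66 + 123.94 = 249.02 thousand.
Denominator = 2,369.23 + 40.66 = 2,409.89 thousand.
Broad rate = 249.02 / 2,409.89 = 10.33%.
Headline unemployment rate = 84.42 / 2,369.23 = 3.56%.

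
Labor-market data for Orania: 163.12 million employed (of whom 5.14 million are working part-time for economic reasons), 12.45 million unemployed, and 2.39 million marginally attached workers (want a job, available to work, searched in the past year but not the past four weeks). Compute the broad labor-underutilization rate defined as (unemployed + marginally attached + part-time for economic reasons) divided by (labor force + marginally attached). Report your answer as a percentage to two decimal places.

Broad underutilization rate ≈ 11.23%.

Labor force = 163.12 + 12.45 = 175.57 million.
Numerator = 12.45 + 2.39 + 5.14 = 19.98 million.
Denominator = 175.57 + 2.39 = 177.96 million.
Broad rate = 19.98 / 177.96 = 11.23%.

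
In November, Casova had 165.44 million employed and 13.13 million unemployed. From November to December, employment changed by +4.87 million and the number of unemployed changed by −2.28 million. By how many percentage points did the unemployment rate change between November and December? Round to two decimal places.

November: labor force = 165.44 + 13.13 = 178.57; u = 13.13/178.57 = 7.35%.
December: labor force = 170.31 + 10.85 = 181.16; u = 10.85/181.16 = 5.99%.
Change = 5.99% − 7.35% = −1.36 pp.

The unemployment rate changed by −1.36 percentage points.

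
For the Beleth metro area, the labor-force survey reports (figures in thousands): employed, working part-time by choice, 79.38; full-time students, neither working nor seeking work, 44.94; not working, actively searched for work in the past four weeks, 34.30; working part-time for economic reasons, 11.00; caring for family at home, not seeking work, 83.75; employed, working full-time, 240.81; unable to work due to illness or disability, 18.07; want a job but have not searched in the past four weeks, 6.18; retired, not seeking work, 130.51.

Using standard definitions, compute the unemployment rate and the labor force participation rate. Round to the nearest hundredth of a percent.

Unemployment rate ≈ 9.38%; labor force participation rate ≈ 56.32%.

Employed = 79.38 + 11.00 + 240.81 = 331.19 thousand (anyone who worked, including part-time for economic reasons, counts as employed).
Unemployed = 34.30 thousand.
Labor force = 331.19 + 34.30 = 365.49 thousand.
Not in labor force = 44.94 + 83.75 + 18.07 + 6.18 + 130.51 = 283.45 thousand (those not working and not actively searching are outside the labor force — including those who want a job but have given up searching).
Civilian working-age population = 365.49 + 283.45 = 648.94 thousand.
Unemployment rate = 34.30 / 365.49 = 9.38%.
Labor force participation rate = 365.49 / 648.94 = 56.32%.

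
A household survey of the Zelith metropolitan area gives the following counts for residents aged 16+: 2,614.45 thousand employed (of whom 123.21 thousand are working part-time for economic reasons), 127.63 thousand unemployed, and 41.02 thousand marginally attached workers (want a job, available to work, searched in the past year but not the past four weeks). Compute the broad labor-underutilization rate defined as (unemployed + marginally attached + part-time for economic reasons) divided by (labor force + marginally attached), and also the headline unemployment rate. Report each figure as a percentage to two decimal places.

Broad underutilization rate ≈ 10.49%; headline unemployment rate ≈ 4.65%.

Labor force = 2,614.45 + 127.63 = 2,742.08 thousand.
Numerator = 127.63 + 41.02 + 123.21 = 291.86 thousand.
Denominator = 2,742.08 + 41.02 = 2,783.10 thousand.
Broad rate = 291.86 / 2,783.10 = 10.49%.
Headline unemployment rate = 127.63 / 2,742.08 = 4.65%.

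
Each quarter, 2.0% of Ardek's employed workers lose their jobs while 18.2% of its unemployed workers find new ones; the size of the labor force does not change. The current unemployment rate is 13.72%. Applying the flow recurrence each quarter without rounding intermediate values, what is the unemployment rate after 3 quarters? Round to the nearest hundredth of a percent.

Unemployment rate after three quarters ≈ 11.84%.

With a fixed labor force, u_{t+1} = u_t + s·(1−u_t) − f·u_t = u_t·(1−s−f) + s.
Here 1−s−f = 0.798 and s = 0.020.
u_1 = 0.137200 × 0.798 + 0.020 = 0.129486.
u_2 = 0.129486 × 0.798 + 0.020 = 0.123330.
u_3 = 0.123330 × 0.798 + 0.020 = 0.118417.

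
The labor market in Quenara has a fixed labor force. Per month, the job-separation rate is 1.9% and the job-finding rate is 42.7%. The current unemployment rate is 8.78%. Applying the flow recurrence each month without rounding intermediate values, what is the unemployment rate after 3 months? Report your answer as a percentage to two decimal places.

With a fixed labor force, u_{t+1} = u_t + s·(1−u_t) − f·u_t = u_t·(1−s−f) + s.
Here 1−s−f = 0.554 and s = 0.019.
u_1 = 0.087800 × 0.554 + 0.019 = 0.067641.
u_2 = 0.067641 × 0.554 + 0.019 = 0.056473.
u_3 = 0.056473 × 0.554 + 0.019 = 0.050286.

Unemployment rate after three months ≈ 5.03%.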